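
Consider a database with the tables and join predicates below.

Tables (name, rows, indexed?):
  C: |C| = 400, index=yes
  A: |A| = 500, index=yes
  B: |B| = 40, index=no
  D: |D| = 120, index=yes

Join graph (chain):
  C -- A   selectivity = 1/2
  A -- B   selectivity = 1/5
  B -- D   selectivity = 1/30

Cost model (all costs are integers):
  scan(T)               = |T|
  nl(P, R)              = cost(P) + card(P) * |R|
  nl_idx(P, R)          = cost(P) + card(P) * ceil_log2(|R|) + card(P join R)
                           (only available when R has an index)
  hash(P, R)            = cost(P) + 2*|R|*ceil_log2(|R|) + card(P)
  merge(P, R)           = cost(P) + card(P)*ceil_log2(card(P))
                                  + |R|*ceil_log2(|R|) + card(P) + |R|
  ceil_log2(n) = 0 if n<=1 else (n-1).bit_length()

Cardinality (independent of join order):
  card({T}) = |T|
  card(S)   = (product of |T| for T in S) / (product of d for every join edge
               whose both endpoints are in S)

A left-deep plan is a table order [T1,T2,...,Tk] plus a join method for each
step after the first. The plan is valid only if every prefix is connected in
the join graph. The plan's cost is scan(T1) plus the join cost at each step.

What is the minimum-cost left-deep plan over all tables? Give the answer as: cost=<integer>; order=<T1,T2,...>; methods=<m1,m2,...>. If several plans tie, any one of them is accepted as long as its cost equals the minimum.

cost=30120; order=B,D,A,C; methods=nl_idx,merge,hash

Selinger DP (subsets sized 1..n):
  {C}: scan cost=400, card=400
  {A}: scan cost=500, card=500
  {B}: scan cost=40, card=40
  {D}: scan cost=120, card=120
  {AC}: card=100000; try (C,hash)→8200, (A,merge)→9400, (C,merge)→9500, (A,hash)→9800, (A,nl_idx)→104000, (C,nl_idx)→105000 …(+2); best=8200 via (C,hash)
  {AB}: card=4000; try (B,hash)→1480, (A,nl_idx)→4400, (A,merge)→5320, (B,merge)→5780, (A,hash)→9080, (A,nl)→20040 …(+1); best=1480 via (B,hash)
  {BD}: card=160; try (D,nl_idx)→480, (B,hash)→720, (D,merge)→1280, (B,merge)→1360, (D,hash)→1760, (D,nl)→4840 …(+1); best=480 via (D,nl_idx)
  {ABC}: card=800000; try (C,hash)→12680, (C,merge)→57480, (B,hash)→108680, (C,nl_idx)→837480, (C,nl)→1601480, (B,merge)→1808480 …(+1); best=12680 via (C,hash)
  {ABD}: card=16000; try (A,merge)→6920, (D,hash)→7160, (A,hash)→9640, (A,nl_idx)→17920, (D,nl_idx)→45480, (D,merge)→54440 …(+2); best=6920 via (A,merge)
  {ABCD}: card=3200000; try (C,hash)→30120, (C,merge)→250920, (D,hash)→814360, (C,nl_idx)→3350920, (C,nl)→6406920, (D,nl_idx)→8812680 …(+2); best=30120 via (C,hash)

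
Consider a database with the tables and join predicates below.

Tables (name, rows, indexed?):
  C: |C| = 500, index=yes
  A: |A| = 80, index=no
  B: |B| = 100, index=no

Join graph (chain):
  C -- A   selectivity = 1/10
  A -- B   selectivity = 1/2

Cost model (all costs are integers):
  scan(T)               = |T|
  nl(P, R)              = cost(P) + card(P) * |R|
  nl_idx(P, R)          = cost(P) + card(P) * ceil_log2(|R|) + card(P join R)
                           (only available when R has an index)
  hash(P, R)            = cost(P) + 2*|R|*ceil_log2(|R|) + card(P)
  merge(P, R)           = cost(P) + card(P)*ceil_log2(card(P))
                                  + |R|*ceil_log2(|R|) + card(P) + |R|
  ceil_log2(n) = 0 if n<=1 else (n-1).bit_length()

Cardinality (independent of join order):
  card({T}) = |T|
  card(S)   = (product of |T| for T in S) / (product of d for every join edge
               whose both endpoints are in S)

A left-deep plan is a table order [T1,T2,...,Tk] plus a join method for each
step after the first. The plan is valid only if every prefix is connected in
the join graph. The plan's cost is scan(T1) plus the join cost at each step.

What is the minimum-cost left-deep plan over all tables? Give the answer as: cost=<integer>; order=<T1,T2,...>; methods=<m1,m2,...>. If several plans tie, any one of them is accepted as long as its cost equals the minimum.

cost=7520; order=C,A,B; methods=hash,hash

Selinger DP (subsets sized 1..n):
  {C}: scan cost=500, card=500
  {A}: scan cost=80, card=80
  {B}: scan cost=100, card=100
  {AC}: card=4000; try (A,hash)→2120, (C,nl_idx)→4800, (C,merge)→5720, (A,merge)→6140, (C,hash)→9160, (C,nl)→40080 …(+1); best=2120 via (A,hash)
  {AB}: card=4000; try (A,hash)→1320, (B,merge)→1520, (A,merge)→1540, (B,hash)→1560, (B,nl)→8080, (A,nl)→8100; best=1320 via (A,hash)
  {ABC}: card=200000; try (B,hash)→7520, (C,hash)→14320, (B,merge)→54920, (C,merge)→58320, (C,nl_idx)→237320, (B,nl)→402120 …(+1); best=7520 via (B,hash)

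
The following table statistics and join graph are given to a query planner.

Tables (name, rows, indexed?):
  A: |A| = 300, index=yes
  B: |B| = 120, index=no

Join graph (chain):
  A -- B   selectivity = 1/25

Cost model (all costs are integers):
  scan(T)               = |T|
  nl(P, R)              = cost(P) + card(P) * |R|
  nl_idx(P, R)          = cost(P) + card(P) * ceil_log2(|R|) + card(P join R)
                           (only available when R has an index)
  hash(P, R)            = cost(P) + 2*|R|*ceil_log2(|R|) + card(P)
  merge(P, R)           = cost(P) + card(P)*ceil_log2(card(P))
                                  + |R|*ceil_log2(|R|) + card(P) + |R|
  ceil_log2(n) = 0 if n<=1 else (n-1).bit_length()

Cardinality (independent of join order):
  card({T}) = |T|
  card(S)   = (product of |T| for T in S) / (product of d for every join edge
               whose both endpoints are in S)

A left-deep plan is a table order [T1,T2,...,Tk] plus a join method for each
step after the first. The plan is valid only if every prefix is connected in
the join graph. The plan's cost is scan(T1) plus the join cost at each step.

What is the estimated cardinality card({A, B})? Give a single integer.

1440

Tables in S: A(300), B(120)
Edges inside S: A-B(d=25)
numerator = 300 * 120 = 36000
denominator = 25 = 25
card(S) = 36000 / 25 = 1440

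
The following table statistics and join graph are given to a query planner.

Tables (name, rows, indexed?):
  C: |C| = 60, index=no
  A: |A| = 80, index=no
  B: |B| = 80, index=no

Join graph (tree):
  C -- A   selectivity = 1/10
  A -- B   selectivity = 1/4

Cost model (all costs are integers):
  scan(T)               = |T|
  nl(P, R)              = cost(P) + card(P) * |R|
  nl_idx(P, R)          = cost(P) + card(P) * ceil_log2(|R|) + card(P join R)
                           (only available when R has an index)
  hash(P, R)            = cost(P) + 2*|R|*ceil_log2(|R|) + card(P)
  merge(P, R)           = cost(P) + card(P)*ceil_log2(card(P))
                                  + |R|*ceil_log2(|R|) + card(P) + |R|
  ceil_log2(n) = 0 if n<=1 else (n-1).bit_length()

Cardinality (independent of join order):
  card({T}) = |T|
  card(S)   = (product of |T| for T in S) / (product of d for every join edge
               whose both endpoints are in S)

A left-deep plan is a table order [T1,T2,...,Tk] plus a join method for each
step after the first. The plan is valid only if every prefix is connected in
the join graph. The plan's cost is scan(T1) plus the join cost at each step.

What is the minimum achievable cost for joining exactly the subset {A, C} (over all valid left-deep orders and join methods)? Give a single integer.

880

Selinger DP over subsets of {A,C}:
  {C}: scan cost=60, card=60
  {A}: scan cost=80, card=80
  {AC}: card=480; try (C,hash)→880, (A,merge)→1120, (C,merge)→1140, (A,hash)→1240, (A,nl)→4860, (C,nl)→4880; best=880 via (C,hash)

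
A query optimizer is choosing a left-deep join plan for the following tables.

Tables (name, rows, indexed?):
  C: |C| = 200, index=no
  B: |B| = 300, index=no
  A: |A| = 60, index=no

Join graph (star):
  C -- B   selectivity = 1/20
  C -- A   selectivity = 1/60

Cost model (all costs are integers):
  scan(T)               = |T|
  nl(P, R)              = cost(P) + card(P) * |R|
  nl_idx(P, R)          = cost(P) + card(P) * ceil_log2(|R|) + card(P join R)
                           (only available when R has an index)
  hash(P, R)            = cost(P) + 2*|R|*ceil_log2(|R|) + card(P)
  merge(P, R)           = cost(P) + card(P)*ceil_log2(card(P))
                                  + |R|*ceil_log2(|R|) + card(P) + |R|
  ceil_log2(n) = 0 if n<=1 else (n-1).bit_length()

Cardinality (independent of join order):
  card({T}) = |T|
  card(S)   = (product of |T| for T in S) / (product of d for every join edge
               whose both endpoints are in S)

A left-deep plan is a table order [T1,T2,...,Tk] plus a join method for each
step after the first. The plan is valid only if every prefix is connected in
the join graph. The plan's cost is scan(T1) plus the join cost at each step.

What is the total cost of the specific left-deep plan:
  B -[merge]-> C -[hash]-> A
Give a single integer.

step 1: scan B: cost=300, card=300
step 2: join C via merge
    card(P join C) = 300*200/(20) = 3000
    cost = 300 + 300*9 + 200*8 + 300 + 200 = 5100
step 3: join A via hash
    card(P join A) = 3000*60/(60) = 3000
    cost = 5100 + 2*60*6 + 3000 = 8820

8820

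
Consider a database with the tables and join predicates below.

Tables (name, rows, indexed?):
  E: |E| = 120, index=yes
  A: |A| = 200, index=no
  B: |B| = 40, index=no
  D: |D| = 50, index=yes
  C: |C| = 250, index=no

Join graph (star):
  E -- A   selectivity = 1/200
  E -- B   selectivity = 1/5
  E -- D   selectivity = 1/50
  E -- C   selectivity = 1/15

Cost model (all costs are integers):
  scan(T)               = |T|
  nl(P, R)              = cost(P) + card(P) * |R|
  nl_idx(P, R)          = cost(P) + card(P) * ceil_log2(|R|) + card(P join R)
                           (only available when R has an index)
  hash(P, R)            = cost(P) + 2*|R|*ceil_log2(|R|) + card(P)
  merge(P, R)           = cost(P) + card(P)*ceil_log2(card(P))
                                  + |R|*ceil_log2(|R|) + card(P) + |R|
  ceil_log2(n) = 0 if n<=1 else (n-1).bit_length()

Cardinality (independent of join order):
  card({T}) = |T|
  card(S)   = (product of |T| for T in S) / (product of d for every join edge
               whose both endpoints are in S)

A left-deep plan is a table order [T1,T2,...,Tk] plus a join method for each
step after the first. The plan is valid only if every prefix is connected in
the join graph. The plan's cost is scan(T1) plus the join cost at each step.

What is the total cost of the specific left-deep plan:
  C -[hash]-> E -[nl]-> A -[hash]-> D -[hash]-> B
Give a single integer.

step 1: scan C: cost=250, card=250
step 2: join E via hash
    card(P join E) = 250*120/(15) = 2000
    cost = 250 + 2*120*7 + 250 = 2180
step 3: join A via nl
    card(P join A) = 2000*200/(200) = 2000
    cost = 2180 + 2000*200 = 402180
step 4: join D via hash
    card(P join D) = 2000*50/(50) = 2000
    cost = 402180 + 2*50*6 + 2000 = 404780
step 5: join B via hash
    card(P join B) = 2000*40/(5) = 16000
    cost = 404780 + 2*40*6 + 2000 = 407260

407260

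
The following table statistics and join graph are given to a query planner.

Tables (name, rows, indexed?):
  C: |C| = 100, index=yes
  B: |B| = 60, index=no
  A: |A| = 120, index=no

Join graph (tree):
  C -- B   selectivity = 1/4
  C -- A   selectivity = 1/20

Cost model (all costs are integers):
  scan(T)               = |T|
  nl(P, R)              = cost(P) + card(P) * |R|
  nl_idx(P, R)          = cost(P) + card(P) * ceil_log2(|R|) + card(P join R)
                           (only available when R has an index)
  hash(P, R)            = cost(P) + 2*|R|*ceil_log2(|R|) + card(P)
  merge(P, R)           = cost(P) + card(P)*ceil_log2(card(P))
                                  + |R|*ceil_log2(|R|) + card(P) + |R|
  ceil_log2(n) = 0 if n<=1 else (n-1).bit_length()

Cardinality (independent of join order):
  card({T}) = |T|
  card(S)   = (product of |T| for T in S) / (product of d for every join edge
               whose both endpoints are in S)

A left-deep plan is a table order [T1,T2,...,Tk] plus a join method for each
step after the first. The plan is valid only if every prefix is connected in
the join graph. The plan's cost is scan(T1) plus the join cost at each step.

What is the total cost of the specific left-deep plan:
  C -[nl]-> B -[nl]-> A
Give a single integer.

step 1: scan C: cost=100, card=100
step 2: join B via nl
    card(P join B) = 100*60/(4) = 1500
    cost = 100 + 100*60 = 6100
step 3: join A via nl
    card(P join A) = 1500*120/(20) = 9000
    cost = 6100 + 1500*120 = 186100

186100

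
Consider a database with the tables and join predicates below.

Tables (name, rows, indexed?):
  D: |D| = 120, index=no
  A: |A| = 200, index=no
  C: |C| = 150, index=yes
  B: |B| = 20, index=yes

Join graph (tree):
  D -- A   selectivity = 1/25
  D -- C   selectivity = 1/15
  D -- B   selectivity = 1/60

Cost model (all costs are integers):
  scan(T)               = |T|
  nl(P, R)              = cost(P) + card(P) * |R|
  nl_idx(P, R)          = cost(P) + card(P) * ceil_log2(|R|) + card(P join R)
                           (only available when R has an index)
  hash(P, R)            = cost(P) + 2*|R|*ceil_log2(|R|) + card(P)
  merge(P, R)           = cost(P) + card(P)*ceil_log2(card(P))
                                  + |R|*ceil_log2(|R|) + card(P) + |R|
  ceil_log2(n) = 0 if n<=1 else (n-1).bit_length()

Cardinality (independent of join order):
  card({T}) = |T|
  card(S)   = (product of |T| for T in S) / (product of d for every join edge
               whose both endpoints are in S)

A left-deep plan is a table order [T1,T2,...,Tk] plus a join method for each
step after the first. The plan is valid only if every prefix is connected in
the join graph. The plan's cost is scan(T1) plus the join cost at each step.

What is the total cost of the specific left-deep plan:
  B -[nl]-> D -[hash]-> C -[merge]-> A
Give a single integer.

step 1: scan B: cost=20, card=20
step 2: join D via nl
    card(P join D) = 20*120/(60) = 40
    cost = 20 + 20*120 = 2420
step 3: join C via hash
    card(P join C) = 40*150/(15) = 400
    cost = 2420 + 2*150*8 + 40 = 4860
step 4: join A via merge
    card(P join A) = 400*200/(25) = 3200
    cost = 4860 + 400*9 + 200*8 + 400 + 200 = 10660

10660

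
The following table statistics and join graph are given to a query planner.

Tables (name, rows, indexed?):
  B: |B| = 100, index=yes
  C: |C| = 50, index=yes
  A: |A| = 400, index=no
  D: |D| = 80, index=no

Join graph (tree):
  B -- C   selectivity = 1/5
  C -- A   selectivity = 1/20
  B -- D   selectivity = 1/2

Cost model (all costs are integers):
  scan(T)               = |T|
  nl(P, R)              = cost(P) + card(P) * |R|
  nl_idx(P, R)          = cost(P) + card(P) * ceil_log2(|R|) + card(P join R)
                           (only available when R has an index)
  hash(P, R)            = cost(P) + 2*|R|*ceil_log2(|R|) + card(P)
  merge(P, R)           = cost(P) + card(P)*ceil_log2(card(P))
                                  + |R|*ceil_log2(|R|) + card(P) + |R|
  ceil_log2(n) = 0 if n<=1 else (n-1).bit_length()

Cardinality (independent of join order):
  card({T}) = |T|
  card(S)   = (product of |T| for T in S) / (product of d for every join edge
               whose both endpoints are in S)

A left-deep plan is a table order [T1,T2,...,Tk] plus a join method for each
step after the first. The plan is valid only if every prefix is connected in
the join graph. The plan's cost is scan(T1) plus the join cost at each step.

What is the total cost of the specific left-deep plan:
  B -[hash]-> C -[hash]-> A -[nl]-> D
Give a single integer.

step 1: scan B: cost=100, card=100
step 2: join C via hash
    card(P join C) = 100*50/(5) = 1000
    cost = 100 + 2*50*6 + 100 = 800
step 3: join A via hash
    card(P join A) = 1000*400/(20) = 20000
    cost = 800 + 2*400*9 + 1000 = 9000
step 4: join D via nl
    card(P join D) = 20000*80/(2) = 800000
    cost = 9000 + 20000*80 = 1609000

1609000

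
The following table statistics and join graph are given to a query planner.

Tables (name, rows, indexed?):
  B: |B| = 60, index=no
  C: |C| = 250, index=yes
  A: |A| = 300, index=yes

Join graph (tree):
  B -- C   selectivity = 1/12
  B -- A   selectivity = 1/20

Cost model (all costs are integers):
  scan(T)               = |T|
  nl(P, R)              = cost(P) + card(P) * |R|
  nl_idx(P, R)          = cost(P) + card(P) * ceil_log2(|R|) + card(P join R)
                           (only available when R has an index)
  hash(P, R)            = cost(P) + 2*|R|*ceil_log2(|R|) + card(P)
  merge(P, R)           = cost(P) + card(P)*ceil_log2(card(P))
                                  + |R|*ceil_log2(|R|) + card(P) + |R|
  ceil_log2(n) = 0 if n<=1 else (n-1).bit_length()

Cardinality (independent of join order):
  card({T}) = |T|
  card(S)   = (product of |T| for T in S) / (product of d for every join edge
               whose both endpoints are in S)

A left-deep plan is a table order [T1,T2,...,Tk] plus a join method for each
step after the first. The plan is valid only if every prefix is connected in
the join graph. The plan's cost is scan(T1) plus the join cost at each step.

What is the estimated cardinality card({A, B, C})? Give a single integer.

18750

Tables in S: A(300), B(60), C(250)
Edges inside S: B-C(d=12), B-A(d=20)
numerator = 300 * 60 * 250 = 4500000
denominator = 12 * 20 = 240
card(S) = 4500000 / 240 = 18750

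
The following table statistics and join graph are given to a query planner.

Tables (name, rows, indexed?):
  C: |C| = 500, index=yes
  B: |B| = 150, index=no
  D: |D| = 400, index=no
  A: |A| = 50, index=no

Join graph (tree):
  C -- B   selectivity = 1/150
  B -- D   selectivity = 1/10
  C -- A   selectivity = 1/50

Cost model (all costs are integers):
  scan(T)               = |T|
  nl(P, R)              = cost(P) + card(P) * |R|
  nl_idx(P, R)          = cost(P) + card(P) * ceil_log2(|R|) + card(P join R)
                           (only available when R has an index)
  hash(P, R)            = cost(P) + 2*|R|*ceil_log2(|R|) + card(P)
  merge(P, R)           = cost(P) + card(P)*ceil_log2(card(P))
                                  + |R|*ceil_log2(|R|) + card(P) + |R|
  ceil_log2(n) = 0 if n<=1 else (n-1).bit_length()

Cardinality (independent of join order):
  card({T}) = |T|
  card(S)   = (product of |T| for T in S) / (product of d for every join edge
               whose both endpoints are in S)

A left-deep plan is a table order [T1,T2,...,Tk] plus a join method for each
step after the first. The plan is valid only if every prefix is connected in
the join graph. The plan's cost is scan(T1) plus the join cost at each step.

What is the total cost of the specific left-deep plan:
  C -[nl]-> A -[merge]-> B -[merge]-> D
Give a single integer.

40850

step 1: scan C: cost=500, card=500
step 2: join A via nl
    card(P join A) = 500*50/(50) = 500
    cost = 500 + 500*50 = 25500
step 3: join B via merge
    card(P join B) = 500*150/(150) = 500
    cost = 25500 + 500*9 + 150*8 + 500 + 150 = 31850
step 4: join D via merge
    card(P join D) = 500*400/(10) = 20000
    cost = 31850 + 500*9 + 400*9 + 500 + 400 = 40850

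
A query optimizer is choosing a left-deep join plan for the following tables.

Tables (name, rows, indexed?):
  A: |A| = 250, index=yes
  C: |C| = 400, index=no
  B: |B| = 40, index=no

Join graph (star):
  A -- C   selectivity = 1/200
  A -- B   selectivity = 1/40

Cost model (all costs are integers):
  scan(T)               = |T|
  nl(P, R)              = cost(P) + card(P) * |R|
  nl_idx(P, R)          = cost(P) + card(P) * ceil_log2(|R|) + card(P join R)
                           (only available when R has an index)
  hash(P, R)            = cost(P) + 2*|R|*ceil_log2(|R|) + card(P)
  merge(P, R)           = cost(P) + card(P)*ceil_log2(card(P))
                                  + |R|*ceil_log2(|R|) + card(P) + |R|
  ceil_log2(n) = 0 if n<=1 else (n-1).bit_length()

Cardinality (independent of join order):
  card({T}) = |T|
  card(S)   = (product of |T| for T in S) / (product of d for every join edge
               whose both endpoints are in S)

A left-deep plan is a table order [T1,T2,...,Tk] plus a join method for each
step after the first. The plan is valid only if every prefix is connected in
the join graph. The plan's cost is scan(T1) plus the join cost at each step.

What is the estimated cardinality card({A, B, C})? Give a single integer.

500

Tables in S: A(250), B(40), C(400)
Edges inside S: A-C(d=200), A-B(d=40)
numerator = 250 * 40 * 400 = 4000000
denominator = 200 * 40 = 8000
card(S) = 4000000 / 8000 = 500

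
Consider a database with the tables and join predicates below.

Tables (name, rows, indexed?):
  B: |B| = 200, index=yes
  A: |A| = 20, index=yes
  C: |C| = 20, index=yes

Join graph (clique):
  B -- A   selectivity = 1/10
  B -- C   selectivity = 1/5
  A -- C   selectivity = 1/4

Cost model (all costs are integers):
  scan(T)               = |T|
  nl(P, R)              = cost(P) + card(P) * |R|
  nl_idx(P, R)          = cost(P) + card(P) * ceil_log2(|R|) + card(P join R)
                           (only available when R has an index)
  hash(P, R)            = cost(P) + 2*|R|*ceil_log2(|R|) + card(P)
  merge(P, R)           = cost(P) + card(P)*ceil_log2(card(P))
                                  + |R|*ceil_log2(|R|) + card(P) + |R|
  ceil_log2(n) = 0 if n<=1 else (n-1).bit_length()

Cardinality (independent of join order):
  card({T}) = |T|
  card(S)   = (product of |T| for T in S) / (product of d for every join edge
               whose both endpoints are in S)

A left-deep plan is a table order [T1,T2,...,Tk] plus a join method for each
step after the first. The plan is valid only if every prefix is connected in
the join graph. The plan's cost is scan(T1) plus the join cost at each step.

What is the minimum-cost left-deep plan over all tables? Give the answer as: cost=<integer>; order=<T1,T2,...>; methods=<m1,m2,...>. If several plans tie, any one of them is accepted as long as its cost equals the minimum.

Selinger DP (subsets sized 1..n):
  {B}: scan cost=200, card=200
  {A}: scan cost=20, card=20
  {C}: scan cost=20, card=20
  {AB}: card=400; try (B,nl_idx)→580, (A,hash)→600, (A,nl_idx)→1600, (B,merge)→1940, (A,merge)→2120, (B,hash)→3240 …(+2); best=580 via (B,nl_idx)
  {BC}: card=800; try (C,hash)→600, (B,nl_idx)→980, (B,merge)→1940, (C,nl_idx)→2000, (C,merge)→2120, (B,hash)→3240 …(+2); best=600 via (C,hash)
  {AC}: card=100; try (C,nl_idx)→220, (A,nl_idx)→220, (C,hash)→240, (A,hash)→240, (C,merge)→260, (A,merge)→260 …(+2); best=220 via (C,nl_idx)
  {ABC}: card=400; try (C,hash)→1180, (B,nl_idx)→1420, (A,hash)→1600, (B,merge)→2820, (C,nl_idx)→2980, (B,hash)→3520 …(+6); best=1180 via (C,hash)

cost=1180; order=A,B,C; methods=nl_idx,hash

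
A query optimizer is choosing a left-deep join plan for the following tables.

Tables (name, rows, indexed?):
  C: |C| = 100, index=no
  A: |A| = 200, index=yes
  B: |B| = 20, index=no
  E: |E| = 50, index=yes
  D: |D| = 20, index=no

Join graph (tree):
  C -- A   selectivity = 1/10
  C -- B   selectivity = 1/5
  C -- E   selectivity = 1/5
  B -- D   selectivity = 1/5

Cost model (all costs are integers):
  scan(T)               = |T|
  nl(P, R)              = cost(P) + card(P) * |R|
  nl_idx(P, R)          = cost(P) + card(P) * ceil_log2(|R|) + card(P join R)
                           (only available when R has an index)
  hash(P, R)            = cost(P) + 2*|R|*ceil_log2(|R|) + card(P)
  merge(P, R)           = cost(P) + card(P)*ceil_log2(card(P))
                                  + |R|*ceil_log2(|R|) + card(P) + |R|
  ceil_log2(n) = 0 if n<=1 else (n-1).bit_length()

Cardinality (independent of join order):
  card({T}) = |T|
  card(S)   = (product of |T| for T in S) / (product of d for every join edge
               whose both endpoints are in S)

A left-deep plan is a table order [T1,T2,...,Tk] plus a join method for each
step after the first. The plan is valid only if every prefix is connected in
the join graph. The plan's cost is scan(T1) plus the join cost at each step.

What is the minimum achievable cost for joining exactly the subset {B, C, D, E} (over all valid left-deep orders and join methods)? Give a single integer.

3200

Selinger DP over subsets of {B,C,D,E}:
  {C}: scan cost=100, card=100
  {B}: scan cost=20, card=20
  {E}: scan cost=50, card=50
  {D}: scan cost=20, card=20
  {BC}: card=400; try (B,hash)→400, (C,merge)→940, (B,merge)→1020, (C,hash)→1440, (C,nl)→2020, (B,nl)→2100; best=400 via (B,hash)
  {CE}: card=1000; try (E,hash)→800, (C,merge)→1200, (E,merge)→1250, (C,hash)→1500, (E,nl_idx)→1700, (C,nl)→5050 …(+1); best=800 via (E,hash)
  {BD}: card=80; try (D,hash)→240, (B,hash)→240, (D,merge)→260, (B,merge)→260, (D,nl)→420, (B,nl)→420; best=240 via (D,hash)
  {BCE}: card=4000; try (E,hash)→1400, (B,hash)→2000, (E,merge)→4750, (E,nl_idx)→6800, (B,merge)→11920, (E,nl)→20400 …(+1); best=1400 via (E,hash)
  {BCD}: card=1600; try (D,hash)→1000, (C,merge)→1680, (C,hash)→1720, (D,merge)→4520, (C,nl)→8240, (D,nl)→8400; best=1000 via (D,hash)
  {BCDE}: card=16000; try (E,hash)→3200, (D,hash)→5600, (E,merge)→20550, (E,nl_idx)→26600, (D,merge)→53520, (E,nl)→81000 …(+1); best=3200 via (E,hash)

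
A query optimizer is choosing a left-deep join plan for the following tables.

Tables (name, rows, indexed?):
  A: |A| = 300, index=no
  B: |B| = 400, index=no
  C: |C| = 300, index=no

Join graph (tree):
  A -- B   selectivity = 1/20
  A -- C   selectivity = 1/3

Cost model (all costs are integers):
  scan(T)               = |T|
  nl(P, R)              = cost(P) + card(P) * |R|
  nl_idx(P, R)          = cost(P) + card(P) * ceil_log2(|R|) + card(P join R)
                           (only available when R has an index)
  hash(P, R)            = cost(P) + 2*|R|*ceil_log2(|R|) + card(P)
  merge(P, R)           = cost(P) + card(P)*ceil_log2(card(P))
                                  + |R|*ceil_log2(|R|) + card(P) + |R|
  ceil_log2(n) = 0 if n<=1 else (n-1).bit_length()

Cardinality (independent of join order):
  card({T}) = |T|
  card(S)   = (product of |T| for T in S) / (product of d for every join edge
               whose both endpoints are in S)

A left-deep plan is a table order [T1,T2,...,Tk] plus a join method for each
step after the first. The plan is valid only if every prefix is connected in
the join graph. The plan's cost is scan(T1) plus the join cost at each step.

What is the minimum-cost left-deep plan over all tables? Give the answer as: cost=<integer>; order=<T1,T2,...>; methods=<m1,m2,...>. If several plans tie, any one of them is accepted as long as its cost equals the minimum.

cost=17600; order=B,A,C; methods=hash,hash

Selinger DP (subsets sized 1..n):
  {A}: scan cost=300, card=300
  {B}: scan cost=400, card=400
  {C}: scan cost=300, card=300
  {AB}: card=6000; try (A,hash)→6200, (B,merge)→7300, (A,merge)→7400, (B,hash)→7800, (B,nl)→120300, (A,nl)→120400; best=6200 via (A,hash)
  {AC}: card=30000; try (C,hash)→6000, (A,hash)→6000, (C,merge)→6300, (A,merge)→6300, (C,nl)→90300, (A,nl)→90300; best=6000 via (C,hash)
  {ABC}: card=600000; try (C,hash)→17600, (B,hash)→43200, (C,merge)→93200, (B,merge)→490000, (C,nl)→1806200, (B,nl)→12006000; best=17600 via (C,hash)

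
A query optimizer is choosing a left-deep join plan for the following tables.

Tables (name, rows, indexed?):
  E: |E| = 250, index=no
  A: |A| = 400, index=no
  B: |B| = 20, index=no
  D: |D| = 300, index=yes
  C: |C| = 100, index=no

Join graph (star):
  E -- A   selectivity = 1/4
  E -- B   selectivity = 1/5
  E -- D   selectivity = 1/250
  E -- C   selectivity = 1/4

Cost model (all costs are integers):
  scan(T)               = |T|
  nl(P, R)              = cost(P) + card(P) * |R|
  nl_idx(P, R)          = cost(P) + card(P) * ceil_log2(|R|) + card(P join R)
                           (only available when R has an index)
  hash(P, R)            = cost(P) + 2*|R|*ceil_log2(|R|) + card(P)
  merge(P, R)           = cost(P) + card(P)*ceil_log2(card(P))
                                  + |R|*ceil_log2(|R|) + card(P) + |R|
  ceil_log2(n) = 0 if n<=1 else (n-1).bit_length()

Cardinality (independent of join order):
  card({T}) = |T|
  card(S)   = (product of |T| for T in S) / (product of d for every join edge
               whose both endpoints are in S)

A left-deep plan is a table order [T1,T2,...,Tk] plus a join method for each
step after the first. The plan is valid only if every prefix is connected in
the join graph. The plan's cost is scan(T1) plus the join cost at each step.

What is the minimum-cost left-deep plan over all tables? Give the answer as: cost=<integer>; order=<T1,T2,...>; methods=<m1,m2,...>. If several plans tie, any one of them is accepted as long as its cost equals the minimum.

cost=43100; order=E,D,B,C,A; methods=nl_idx,hash,hash,hash

Selinger DP (subsets sized 1..n):
  {E}: scan cost=250, card=250
  {A}: scan cost=400, card=400
  {B}: scan cost=20, card=20
  {D}: scan cost=300, card=300
  {C}: scan cost=100, card=100
  {AE}: card=25000; try (E,hash)→4800, (A,merge)→6500, (E,merge)→6650, (A,hash)→7700, (A,nl)→100250, (E,nl)→100400; best=4800 via (E,hash)
  {BE}: card=1000; try (B,hash)→700, (E,merge)→2390, (B,merge)→2620, (E,hash)→4040, (E,nl)→5020, (B,nl)→5250; best=700 via (B,hash)
  {DE}: card=300; try (D,nl_idx)→2800, (E,hash)→4600, (D,merge)→5500, (E,merge)→5550, (D,hash)→5900, (D,nl)→75250 …(+1); best=2800 via (D,nl_idx)
  {CE}: card=6250; try (C,hash)→1900, (E,merge)→3150, (C,merge)→3300, (E,hash)→4200, (E,nl)→25100, (C,nl)→25250; best=1900 via (C,hash)
  {ABE}: card=100000; try (A,hash)→8900, (A,merge)→15700, (B,hash)→30000, (A,nl)→400700, (B,merge)→404920, (B,nl)→504800; best=8900 via (A,hash)
  {ADE}: card=30000; try (A,merge)→9800, (A,hash)→10300, (D,hash)→35200, (A,nl)→122800, (D,nl_idx)→259800, (D,merge)→407800 …(+1); best=9800 via (A,merge)
  {ACE}: card=625000; try (A,hash)→15350, (C,hash)→31200, (A,merge)→93400, (C,merge)→405600, (A,nl)→2501900, (C,nl)→2504800; best=15350 via (A,hash)
  {BDE}: card=1200; try (B,hash)→3300, (B,merge)→5920, (D,hash)→7100, (B,nl)→8800, (D,nl_idx)→10900, (D,merge)→14700 …(+1); best=3300 via (B,hash)
  {BCE}: card=25000; try (C,hash)→3100, (B,hash)→8350, (C,merge)→12500, (B,merge)→89520, (C,nl)→100700, (B,nl)→126900; best=3100 via (C,hash)
  {CDE}: card=7500; try (C,hash)→4500, (C,merge)→6600, (D,hash)→13550, (C,nl)→32800, (D,nl_idx)→65650, (D,merge)→92400 …(+1); best=4500 via (C,hash)
  {ABDE}: card=120000; try (A,hash)→11700, (A,merge)→21700, (B,hash)→40000, (D,hash)→114300, (A,nl)→483300, (B,merge)→489920 …(+4); best=11700 via (A,hash)
  {ABCE}: card=2500000; try (A,hash)→35300, (C,hash)→110300, (A,merge)→407100, (B,hash)→640550, (C,merge)→1809700, (A,nl)→10003100 …(+3); best=35300 via (A,hash)
  {ACDE}: card=750000; try (A,hash)→19200, (C,hash)→41200, (A,merge)→113500, (C,merge)→490600, (D,hash)→645750, (A,nl)→3004500 …(+4); best=19200 via (A,hash)
  {BCDE}: card=30000; try (C,hash)→5900, (B,hash)→12200, (C,merge)→18500, (D,hash)→33500, (B,merge)→109620, (C,nl)→123300 …(+4); best=5900 via (C,hash)
  {ABCDE}: card=3000000; try (A,hash)→43100, (C,hash)→133100, (A,merge)→489900, (B,hash)→769400, (C,merge)→2172500, (D,hash)→2540700 …(+7); best=43100 via (A,hash)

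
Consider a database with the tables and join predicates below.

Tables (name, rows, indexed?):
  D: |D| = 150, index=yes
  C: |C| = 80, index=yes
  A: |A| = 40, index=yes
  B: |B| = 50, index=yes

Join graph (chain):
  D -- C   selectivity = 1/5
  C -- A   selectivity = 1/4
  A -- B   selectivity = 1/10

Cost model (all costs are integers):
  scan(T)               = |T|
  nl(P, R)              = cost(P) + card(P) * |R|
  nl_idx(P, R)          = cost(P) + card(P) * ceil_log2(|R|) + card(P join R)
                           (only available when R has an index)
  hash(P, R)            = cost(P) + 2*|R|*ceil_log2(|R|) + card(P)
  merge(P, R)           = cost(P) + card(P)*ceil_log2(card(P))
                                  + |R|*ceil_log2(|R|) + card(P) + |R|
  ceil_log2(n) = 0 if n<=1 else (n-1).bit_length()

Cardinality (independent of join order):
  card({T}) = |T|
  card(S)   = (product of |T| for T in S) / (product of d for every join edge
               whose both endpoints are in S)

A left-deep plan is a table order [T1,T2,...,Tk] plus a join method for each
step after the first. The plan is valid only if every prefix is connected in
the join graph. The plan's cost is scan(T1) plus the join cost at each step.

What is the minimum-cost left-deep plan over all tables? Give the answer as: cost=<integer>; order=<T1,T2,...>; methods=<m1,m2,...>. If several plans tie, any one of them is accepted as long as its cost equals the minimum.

Selinger DP (subsets sized 1..n):
  {D}: scan cost=150, card=150
  {C}: scan cost=80, card=80
  {A}: scan cost=40, card=40
  {B}: scan cost=50, card=50
  {CD}: card=2400; try (C,hash)→1420, (D,merge)→2070, (C,merge)→2140, (D,hash)→2560, (D,nl_idx)→3120, (C,nl_idx)→3600 …(+2); best=1420 via (C,hash)
  {AC}: card=800; try (A,hash)→640, (C,merge)→960, (A,merge)→1000, (C,nl_idx)→1120, (C,hash)→1200, (A,nl_idx)→1360 …(+2); best=640 via (A,hash)
  {AB}: card=200; try (B,nl_idx)→480, (A,nl_idx)→550, (A,hash)→580, (B,merge)→670, (B,hash)→680, (A,merge)→680 …(+2); best=480 via (B,nl_idx)
  {ACD}: card=24000; try (D,hash)→3840, (A,hash)→4300, (D,merge)→10790, (D,nl_idx)→31040, (A,merge)→32900, (A,nl_idx)→39820 …(+2); best=3840 via (D,hash)
  {ABC}: card=4000; try (C,hash)→1800, (B,hash)→2040, (C,merge)→2920, (C,nl_idx)→5880, (B,nl_idx)→9440, (B,merge)→9790 …(+2); best=1800 via (C,hash)
  {ABCD}: card=120000; try (D,hash)→8200, (B,hash)→28440, (D,merge)→55150, (D,nl_idx)→153800, (B,nl_idx)→267840, (B,merge)→388190 …(+2); best=8200 via (D,hash)

cost=8200; order=A,B,C,D; methods=nl_idx,hash,hash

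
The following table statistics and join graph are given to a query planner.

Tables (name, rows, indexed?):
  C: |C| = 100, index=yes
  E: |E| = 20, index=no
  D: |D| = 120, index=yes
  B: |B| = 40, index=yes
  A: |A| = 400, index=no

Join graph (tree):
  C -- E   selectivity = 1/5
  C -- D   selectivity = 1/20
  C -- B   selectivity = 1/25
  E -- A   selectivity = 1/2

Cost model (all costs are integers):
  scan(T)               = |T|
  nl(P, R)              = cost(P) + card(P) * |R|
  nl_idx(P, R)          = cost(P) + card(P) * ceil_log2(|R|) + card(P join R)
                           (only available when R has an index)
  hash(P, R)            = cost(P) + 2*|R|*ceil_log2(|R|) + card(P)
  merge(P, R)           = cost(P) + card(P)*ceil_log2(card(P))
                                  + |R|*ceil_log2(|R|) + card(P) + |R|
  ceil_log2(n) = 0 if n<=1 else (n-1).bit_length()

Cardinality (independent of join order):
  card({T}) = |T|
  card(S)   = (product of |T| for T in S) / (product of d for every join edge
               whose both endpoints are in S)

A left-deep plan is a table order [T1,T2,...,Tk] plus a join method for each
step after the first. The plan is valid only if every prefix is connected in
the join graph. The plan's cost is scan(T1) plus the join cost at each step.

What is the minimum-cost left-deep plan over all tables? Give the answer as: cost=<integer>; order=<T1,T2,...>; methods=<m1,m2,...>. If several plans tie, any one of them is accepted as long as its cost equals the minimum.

Selinger DP (subsets sized 1..n):
  {C}: scan cost=100, card=100
  {E}: scan cost=20, card=20
  {D}: scan cost=120, card=120
  {B}: scan cost=40, card=40
  {A}: scan cost=400, card=400
  {CE}: card=400; try (E,hash)→400, (C,nl_idx)→560, (C,merge)→940, (E,merge)→1020, (C,hash)→1440, (C,nl)→2020 …(+1); best=400 via (E,hash)
  {CD}: card=600; try (D,nl_idx)→1400, (C,nl_idx)→1560, (C,hash)→1640, (D,merge)→1860, (D,hash)→1880, (C,merge)→1880 …(+2); best=1400 via (D,nl_idx)
  {BC}: card=160; try (C,nl_idx)→480, (B,hash)→680, (B,nl_idx)→860, (C,merge)→1120, (B,merge)→1180, (C,hash)→1480 …(+2); best=480 via (C,nl_idx)
  {AE}: card=4000; try (E,hash)→1000, (A,merge)→4140, (E,merge)→4520, (A,hash)→7240, (A,nl)→8020, (E,nl)→8400; best=1000 via (E,hash)
  {CDE}: card=2400; try (E,hash)→2200, (D,hash)→2480, (D,merge)→5360, (D,nl_idx)→5600, (E,merge)→8120, (E,nl)→13400 …(+1); best=2200 via (E,hash)
  {BCE}: card=640; try (E,hash)→840, (B,hash)→1280, (E,merge)→2040, (B,nl_idx)→3440, (E,nl)→3680, (B,merge)→4680 …(+1); best=840 via (E,hash)
  {ACE}: card=80000; try (C,hash)→6400, (A,hash)→8000, (A,merge)→8400, (C,merge)→53800, (C,nl_idx)→109000, (A,nl)→160400 …(+1); best=6400 via (C,hash)
  {BCD}: card=960; try (D,hash)→2320, (B,hash)→2480, (D,nl_idx)→2560, (D,merge)→2880, (B,nl_idx)→5960, (B,merge)→8280 …(+2); best=2320 via (D,hash)
  {BCDE}: card=3840; try (D,hash)→3160, (E,hash)→3480, (B,hash)→5080, (D,merge)→8840, (D,nl_idx)→9160, (E,merge)→13000 …(+5); best=3160 via (D,hash)
  {ACDE}: card=480000; try (A,hash)→11800, (A,merge)→37400, (D,hash)→88080, (A,nl)→962200, (D,nl_idx)→1046400, (D,merge)→1447360 …(+1); best=11800 via (A,hash)
  {ABCE}: card=128000; try (A,hash)→8680, (A,merge)→11880, (B,hash)→86880, (A,nl)→256840, (B,nl_idx)→614400, (B,merge)→1446680 …(+1); best=8680 via (A,hash)
  {ABCDE}: card=768000; try (A,hash)→14200, (A,merge)→57080, (D,hash)→138360, (B,hash)→492280, (A,nl)→1539160, (D,nl_idx)→1672680 …(+5); best=14200 via (A,hash)

cost=14200; order=B,C,E,D,A; methods=nl_idx,hash,hash,hash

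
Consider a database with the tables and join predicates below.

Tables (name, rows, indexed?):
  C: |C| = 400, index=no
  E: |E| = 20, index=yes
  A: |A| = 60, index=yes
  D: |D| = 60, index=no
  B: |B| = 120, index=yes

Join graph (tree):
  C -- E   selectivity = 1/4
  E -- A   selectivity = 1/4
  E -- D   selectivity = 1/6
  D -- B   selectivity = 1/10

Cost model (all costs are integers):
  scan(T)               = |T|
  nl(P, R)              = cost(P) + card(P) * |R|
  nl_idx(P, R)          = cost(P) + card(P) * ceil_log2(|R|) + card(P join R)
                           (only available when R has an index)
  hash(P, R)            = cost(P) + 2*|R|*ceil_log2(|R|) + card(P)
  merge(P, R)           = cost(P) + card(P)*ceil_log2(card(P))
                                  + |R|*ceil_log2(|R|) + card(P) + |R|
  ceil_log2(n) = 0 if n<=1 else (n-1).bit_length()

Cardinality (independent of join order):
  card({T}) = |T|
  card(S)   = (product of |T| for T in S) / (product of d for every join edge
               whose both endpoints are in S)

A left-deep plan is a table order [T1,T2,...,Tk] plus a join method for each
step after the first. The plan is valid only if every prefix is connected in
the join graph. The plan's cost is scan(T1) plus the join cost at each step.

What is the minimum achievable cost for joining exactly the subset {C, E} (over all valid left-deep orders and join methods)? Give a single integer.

Selinger DP over subsets of {C,E}:
  {C}: scan cost=400, card=400
  {E}: scan cost=20, card=20
  {CE}: card=2000; try (E,hash)→1000, (C,merge)→4140, (E,nl_idx)→4400, (E,merge)→4520, (C,hash)→7240, (C,nl)→8020 …(+1); best=1000 via (E,hash)

1000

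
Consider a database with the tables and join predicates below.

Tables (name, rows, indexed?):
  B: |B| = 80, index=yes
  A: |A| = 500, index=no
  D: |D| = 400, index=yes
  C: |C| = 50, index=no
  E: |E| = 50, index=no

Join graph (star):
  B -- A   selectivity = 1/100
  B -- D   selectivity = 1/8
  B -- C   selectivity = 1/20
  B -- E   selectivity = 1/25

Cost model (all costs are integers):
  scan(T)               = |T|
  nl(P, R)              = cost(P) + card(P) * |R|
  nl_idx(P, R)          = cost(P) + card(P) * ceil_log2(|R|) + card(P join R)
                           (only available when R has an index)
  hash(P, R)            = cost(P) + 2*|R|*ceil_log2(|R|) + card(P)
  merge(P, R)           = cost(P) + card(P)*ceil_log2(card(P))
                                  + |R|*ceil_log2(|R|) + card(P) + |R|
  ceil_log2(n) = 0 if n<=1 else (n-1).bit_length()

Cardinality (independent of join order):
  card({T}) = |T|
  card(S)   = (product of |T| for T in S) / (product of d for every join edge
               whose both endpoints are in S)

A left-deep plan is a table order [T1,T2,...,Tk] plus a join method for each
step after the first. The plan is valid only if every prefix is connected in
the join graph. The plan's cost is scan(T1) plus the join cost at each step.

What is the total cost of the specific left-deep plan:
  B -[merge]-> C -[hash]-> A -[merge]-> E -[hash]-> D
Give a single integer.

step 1: scan B: cost=80, card=80
step 2: join C via merge
    card(P join C) = 80*50/(20) = 200
    cost = 80 + 80*7 + 50*6 + 80 + 50 = 1070
step 3: join A via hash
    card(P join A) = 200*500/(100) = 1000
    cost = 1070 + 2*500*9 + 200 = 10270
step 4: join E via merge
    card(P join E) = 1000*50/(25) = 2000
    cost = 10270 + 1000*10 + 50*6 + 1000 + 50 = 21620
step 5: join D via hash
    card(P join D) = 2000*400/(8) = 100000
    cost = 21620 + 2*400*9 + 2000 = 30820

30820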